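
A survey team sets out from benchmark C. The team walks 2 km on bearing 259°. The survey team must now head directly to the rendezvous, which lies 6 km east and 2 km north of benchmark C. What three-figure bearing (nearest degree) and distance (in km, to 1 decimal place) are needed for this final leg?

073°, 8.3 km

Leg 1 (259°, 2 km): east 2 sin 259° = -1.96, north 2 cos 259° = -0.38
Current position: (-1.96, -0.38). Target: (6, 2). Remaining: Δeast = 7.96, Δnorth = 2.38.
Bearing = atan2(7.96, 2.38) mod 360° = 73.35°; distance = √((7.96)² + (2.38)²) = 8.312 km.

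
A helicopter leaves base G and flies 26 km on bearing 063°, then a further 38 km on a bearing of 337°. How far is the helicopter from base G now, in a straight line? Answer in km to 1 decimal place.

47.5 km

Leg 1 (063°, 26 km): east 26 sin 63° = 23.17, north 26 cos 63° = 11.80
Leg 2 (337°, 38 km): east 38 sin 337° = -14.85, north 38 cos 337° = 34.98
Net: 8.32 east, 46.78 north. Distance = √((8.32)² + (46.78)²) = 47.517 km.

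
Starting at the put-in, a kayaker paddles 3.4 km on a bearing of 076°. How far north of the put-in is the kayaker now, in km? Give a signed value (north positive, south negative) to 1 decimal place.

Leg 1 (076°, 3.4 km): east 3.4 sin 76° = 3.30, north 3.4 cos 76° = 0.82
Net north component: 0.82 km.

0.8 km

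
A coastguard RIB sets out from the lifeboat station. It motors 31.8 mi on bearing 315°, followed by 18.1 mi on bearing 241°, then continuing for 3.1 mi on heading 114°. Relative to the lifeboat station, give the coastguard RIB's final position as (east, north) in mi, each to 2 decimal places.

Leg 1 (315°, 31.8 mi): east 31.8 sin 315° = -22.49, north 31.8 cos 315° = 22.49
Leg 2 (241°, 18.1 mi): east 18.1 sin 241° = -15.83, north 18.1 cos 241° = -8.78
Leg 3 (114°, 3.1 mi): east 3.1 sin 114° = 2.83, north 3.1 cos 114° = -1.26
Summing: -35.48 mi east, 12.45 mi north → (-35.48, 12.45).

(-35.48, 12.45)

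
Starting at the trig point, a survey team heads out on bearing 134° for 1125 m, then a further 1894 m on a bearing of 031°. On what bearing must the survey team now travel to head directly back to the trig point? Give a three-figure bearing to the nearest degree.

245°

Leg 1 (134°, 1125 m): east 1125 sin 134° = 809.26, north 1125 cos 134° = -781.49
Leg 2 (031°, 1894 m): east 1894 sin 31° = 975.48, north 1894 cos 31° = 1623.47
Net displacement: 1784.74 east, 841.98 north. Direction back to start is (-1784.74, -841.98): bearing = atan2(-1784.74, -841.98) mod 360° = 244.74° ≈ 245°.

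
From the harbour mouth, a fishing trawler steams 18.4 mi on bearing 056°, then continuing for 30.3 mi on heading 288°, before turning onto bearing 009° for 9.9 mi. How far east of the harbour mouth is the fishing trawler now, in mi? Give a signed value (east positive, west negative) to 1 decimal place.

Leg 1 (056°, 18.4 mi): east 18.4 sin 56° = 15.25, north 18.4 cos 56° = 10.29
Leg 2 (288°, 30.3 mi): east 30.3 sin 288° = -28.82, north 30.3 cos 288° = 9.36
Leg 3 (009°, 9.9 mi): east 9.9 sin 9° = 1.55, north 9.9 cos 9° = 9.78
Net east component: -12.01 mi.

-12.0 mi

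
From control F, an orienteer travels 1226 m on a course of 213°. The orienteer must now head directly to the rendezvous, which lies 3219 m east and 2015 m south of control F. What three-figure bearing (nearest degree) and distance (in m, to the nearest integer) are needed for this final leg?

104°, 4010 m

Leg 1 (213°, 1226 m): east 1226 sin 213° = -667.73, north 1226 cos 213° = -1028.21
Current position: (-667.73, -1028.21). Target: (3219, -2015). Remaining: Δeast = 3886.73, Δnorth = -986.79.
Bearing = atan2(3886.73, -986.79) mod 360° = 104.25°; distance = √((3886.73)² + (-986.79)²) = 4010.038 m.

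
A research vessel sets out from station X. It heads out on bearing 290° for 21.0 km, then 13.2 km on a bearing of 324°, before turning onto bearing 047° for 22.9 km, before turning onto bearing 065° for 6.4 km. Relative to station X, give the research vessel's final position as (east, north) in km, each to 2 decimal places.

(-4.94, 36.18)

Leg 1 (290°, 21.0 km): east 21.0 sin 290° = -19.73, north 21.0 cos 290° = 7.18
Leg 2 (324°, 13.2 km): east 13.2 sin 324° = -7.76, north 13.2 cos 324° = 10.68
Leg 3 (047°, 22.9 km): east 22.9 sin 47° = 16.75, north 22.9 cos 47° = 15.62
Leg 4 (065°, 6.4 km): east 6.4 sin 65° = 5.80, north 6.4 cos 65° = 2.70
Summing: -4.94 km east, 36.18 km north → (-4.94, 36.18).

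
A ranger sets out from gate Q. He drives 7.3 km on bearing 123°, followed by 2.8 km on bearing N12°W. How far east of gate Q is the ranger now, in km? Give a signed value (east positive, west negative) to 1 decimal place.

5.5 km

Leg 1 (123°, 7.3 km): east 7.3 sin 123° = 6.12, north 7.3 cos 123° = -3.98
Leg 2 (N12°W, 2.8 km): east 2.8 sin 348° = -0.58, north 2.8 cos 348° = 2.74
Net east component: 5.54 km.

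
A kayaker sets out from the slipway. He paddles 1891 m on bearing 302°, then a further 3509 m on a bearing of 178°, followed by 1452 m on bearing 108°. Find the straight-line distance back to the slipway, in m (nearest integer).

2955 m

Leg 1 (302°, 1891 m): east 1891 sin 302° = -1603.66, north 1891 cos 302° = 1002.08
Leg 2 (178°, 3509 m): east 3509 sin 178° = 122.46, north 3509 cos 178° = -3506.86
Leg 3 (108°, 1452 m): east 1452 sin 108° = 1380.93, north 1452 cos 108° = -448.69
Net: -100.26 east, -2953.48 north. Distance = √((-100.26)² + (-2953.48)²) = 2955.179 m.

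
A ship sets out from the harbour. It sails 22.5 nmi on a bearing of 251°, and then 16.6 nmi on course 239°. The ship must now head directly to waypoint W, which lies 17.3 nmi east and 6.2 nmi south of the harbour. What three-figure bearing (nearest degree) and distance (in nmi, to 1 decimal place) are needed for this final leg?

Leg 1 (251°, 22.5 nmi): east 22.5 sin 251° = -21.27, north 22.5 cos 251° = -7.33
Leg 2 (239°, 16.6 nmi): east 16.6 sin 239° = -14.23, north 16.6 cos 239° = -8.55
Current position: (-35.50, -15.87). Target: (17.3, -6.2). Remaining: Δeast = 52.80, Δnorth = 9.67.
Bearing = atan2(52.80, 9.67) mod 360° = 79.62°; distance = √((52.80)² + (9.67)²) = 53.682 nmi.

080°, 53.7 nmi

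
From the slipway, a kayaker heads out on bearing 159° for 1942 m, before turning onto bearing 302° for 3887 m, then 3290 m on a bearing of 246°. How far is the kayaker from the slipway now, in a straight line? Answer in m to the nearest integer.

5711 m

Leg 1 (159°, 1942 m): east 1942 sin 159° = 695.95, north 1942 cos 159° = -1813.01
Leg 2 (302°, 3887 m): east 3887 sin 302° = -3296.36, north 3887 cos 302° = 2059.80
Leg 3 (246°, 3290 m): east 3290 sin 246° = -3005.56, north 3290 cos 246° = -1338.16
Net: -5605.98 east, -1091.38 north. Distance = √((-5605.98)² + (-1091.38)²) = 5711.225 m.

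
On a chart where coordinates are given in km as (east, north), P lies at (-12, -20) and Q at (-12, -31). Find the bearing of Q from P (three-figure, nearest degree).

Δeast = -12 − -12 = 0.00; Δnorth = -31 − -20 = -11.00.
Bearing = atan2(Δeast, Δnorth) mod 360° = 180.00° ≈ 180°.

180°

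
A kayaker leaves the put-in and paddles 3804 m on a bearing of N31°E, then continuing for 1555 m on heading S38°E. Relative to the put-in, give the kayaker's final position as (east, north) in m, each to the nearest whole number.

(2917, 2035)

Leg 1 (N31°E, 3804 m): east 3804 sin 31° = 1959.20, north 3804 cos 31° = 3260.66
Leg 2 (S38°E, 1555 m): east 1555 sin 142° = 957.35, north 1555 cos 142° = -1225.36
Summing: 2916.56 m east, 2035.31 m north → (2917, 2035).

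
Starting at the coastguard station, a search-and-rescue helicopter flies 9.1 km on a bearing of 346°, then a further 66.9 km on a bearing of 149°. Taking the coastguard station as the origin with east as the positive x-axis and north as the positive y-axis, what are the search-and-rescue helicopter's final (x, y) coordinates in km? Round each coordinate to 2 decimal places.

Leg 1 (346°, 9.1 km): east 9.1 sin 346° = -2.20, north 9.1 cos 346° = 8.83
Leg 2 (149°, 66.9 km): east 66.9 sin 149° = 34.46, north 66.9 cos 149° = -57.34
Summing: 32.25 km east, -48.51 km north → (32.25, -48.51).

(32.25, -48.51)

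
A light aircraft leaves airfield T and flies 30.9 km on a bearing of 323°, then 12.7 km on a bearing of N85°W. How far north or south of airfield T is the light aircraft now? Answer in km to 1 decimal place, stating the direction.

Leg 1 (323°, 30.9 km): east 30.9 sin 323° = -18.60, north 30.9 cos 323° = 24.68
Leg 2 (N85°W, 12.7 km): east 12.7 sin 275° = -12.65, north 12.7 cos 275° = 1.11
Net north component: 25.78 km.

25.8 km north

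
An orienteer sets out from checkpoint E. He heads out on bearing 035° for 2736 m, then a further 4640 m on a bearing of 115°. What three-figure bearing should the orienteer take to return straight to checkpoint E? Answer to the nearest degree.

Leg 1 (035°, 2736 m): east 2736 sin 35° = 1569.31, north 2736 cos 35° = 2241.20
Leg 2 (115°, 4640 m): east 4640 sin 115° = 4205.27, north 4640 cos 115° = -1960.95
Net displacement: 5774.57 east, 280.25 north. Direction back to start is (-5774.57, -280.25): bearing = atan2(-5774.57, -280.25) mod 360° = 267.22° ≈ 267°.

267°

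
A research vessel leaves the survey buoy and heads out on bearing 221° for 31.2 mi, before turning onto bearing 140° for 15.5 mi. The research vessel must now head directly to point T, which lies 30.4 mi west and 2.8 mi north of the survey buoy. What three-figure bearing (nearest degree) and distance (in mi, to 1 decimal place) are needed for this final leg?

Leg 1 (221°, 31.2 mi): east 31.2 sin 221° = -20.47, north 31.2 cos 221° = -23.55
Leg 2 (140°, 15.5 mi): east 15.5 sin 140° = 9.96, north 15.5 cos 140° = -11.87
Current position: (-10.51, -35.42). Target: (-30.4, 2.8). Remaining: Δeast = -19.89, Δnorth = 38.22.
Bearing = atan2(-19.89, 38.22) mod 360° = 332.50°; distance = √((-19.89)² + (38.22)²) = 43.088 mi.

333°, 43.1 mi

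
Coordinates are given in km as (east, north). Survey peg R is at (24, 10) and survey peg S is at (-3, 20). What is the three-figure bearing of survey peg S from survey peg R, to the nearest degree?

290°

Δeast = -3 − 24 = -27.00; Δnorth = 20 − 10 = 10.00.
Bearing = atan2(Δeast, Δnorth) mod 360° = 290.32° ≈ 290°.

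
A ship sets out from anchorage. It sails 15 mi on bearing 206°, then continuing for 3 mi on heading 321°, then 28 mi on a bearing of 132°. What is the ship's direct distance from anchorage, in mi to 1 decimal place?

Leg 1 (206°, 15 mi): east 15 sin 206° = -6.58, north 15 cos 206° = -13.48
Leg 2 (321°, 3 mi): east 3 sin 321° = -1.89, north 3 cos 321° = 2.33
Leg 3 (132°, 28 mi): east 28 sin 132° = 20.81, north 28 cos 132° = -18.74
Net: 12.34 east, -29.89 north. Distance = √((12.34)² + (-29.89)²) = 32.335 mi.

32.3 mi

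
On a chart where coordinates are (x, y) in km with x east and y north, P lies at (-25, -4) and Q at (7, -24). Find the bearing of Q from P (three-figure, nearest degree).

Δeast = 7 − -25 = 32.00; Δnorth = -24 − -4 = -20.00.
Bearing = atan2(Δeast, Δnorth) mod 360° = 122.01° ≈ 122°.

122°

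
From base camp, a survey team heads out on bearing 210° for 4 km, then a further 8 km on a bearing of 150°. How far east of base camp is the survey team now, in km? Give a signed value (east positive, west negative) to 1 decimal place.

2.0 km

Leg 1 (210°, 4 km): east 4 sin 210° = -2.00, north 4 cos 210° = -3.46
Leg 2 (150°, 8 km): east 8 sin 150° = 4.00, north 8 cos 150° = -6.93
Net east component: 2.00 km.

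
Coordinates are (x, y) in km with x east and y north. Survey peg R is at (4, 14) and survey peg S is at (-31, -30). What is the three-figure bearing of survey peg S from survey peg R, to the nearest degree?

219°

Δeast = -31 − 4 = -35.00; Δnorth = -30 − 14 = -44.00.
Bearing = atan2(Δeast, Δnorth) mod 360° = 218.50° ≈ 219°.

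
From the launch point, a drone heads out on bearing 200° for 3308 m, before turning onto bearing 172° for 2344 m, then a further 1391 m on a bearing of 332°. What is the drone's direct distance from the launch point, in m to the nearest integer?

Leg 1 (200°, 3308 m): east 3308 sin 200° = -1131.40, north 3308 cos 200° = -3108.50
Leg 2 (172°, 2344 m): east 2344 sin 172° = 326.22, north 2344 cos 172° = -2321.19
Leg 3 (332°, 1391 m): east 1391 sin 332° = -653.03, north 1391 cos 332° = 1228.18
Net: -1458.22 east, -4201.51 north. Distance = √((-1458.22)² + (-4201.51)²) = 4447.369 m.

4447 m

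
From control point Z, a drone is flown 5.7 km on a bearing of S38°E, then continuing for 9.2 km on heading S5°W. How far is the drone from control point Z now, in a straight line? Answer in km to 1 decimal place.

13.9 km

Leg 1 (S38°E, 5.7 km): east 5.7 sin 142° = 3.51, north 5.7 cos 142° = -4.49
Leg 2 (S5°W, 9.2 km): east 9.2 sin 185° = -0.80, north 9.2 cos 185° = -9.16
Net: 2.71 east, -13.66 north. Distance = √((2.71)² + (-13.66)²) = 13.922 km.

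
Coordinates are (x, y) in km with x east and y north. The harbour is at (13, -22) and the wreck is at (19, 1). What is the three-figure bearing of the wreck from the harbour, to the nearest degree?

Δeast = 19 − 13 = 6.00; Δnorth = 1 − -22 = 23.00.
Bearing = atan2(Δeast, Δnorth) mod 360° = 14.62° ≈ 015°.

015°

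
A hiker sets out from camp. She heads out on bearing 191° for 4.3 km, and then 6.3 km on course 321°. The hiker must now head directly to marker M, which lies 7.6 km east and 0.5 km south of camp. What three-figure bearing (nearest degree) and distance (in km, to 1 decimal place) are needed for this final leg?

095°, 12.4 km

Leg 1 (191°, 4.3 km): east 4.3 sin 191° = -0.82, north 4.3 cos 191° = -4.22
Leg 2 (321°, 6.3 km): east 6.3 sin 321° = -3.96, north 6.3 cos 321° = 4.90
Current position: (-4.79, 0.68). Target: (7.6, -0.5). Remaining: Δeast = 12.39, Δnorth = -1.18.
Bearing = atan2(12.39, -1.18) mod 360° = 95.42°; distance = √((12.39)² + (-1.18)²) = 12.441 km.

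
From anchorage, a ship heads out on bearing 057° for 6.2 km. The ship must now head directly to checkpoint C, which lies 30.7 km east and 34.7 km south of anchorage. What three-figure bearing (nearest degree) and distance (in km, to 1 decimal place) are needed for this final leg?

Leg 1 (057°, 6.2 km): east 6.2 sin 57° = 5.20, north 6.2 cos 57° = 3.38
Current position: (5.20, 3.38). Target: (30.7, -34.7). Remaining: Δeast = 25.50, Δnorth = -38.08.
Bearing = atan2(25.50, -38.08) mod 360° = 146.19°; distance = √((25.50)² + (-38.08)²) = 45.827 km.

146°, 45.8 km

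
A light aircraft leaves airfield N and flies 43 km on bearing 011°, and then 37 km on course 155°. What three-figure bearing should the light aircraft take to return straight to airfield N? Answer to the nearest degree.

250°

Leg 1 (011°, 43 km): east 43 sin 11° = 8.20, north 43 cos 11° = 42.21
Leg 2 (155°, 37 km): east 37 sin 155° = 15.64, north 37 cos 155° = -33.53
Net displacement: 23.84 east, 8.68 north. Direction back to start is (-23.84, -8.68): bearing = atan2(-23.84, -8.68) mod 360° = 250.00° ≈ 250°.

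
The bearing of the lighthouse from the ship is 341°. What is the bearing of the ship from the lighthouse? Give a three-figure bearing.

Back-bearing = 341° − 180° = 161°.

161°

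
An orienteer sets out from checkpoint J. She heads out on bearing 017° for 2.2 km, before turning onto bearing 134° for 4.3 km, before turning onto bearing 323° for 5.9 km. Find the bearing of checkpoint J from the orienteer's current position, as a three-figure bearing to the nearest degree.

Leg 1 (017°, 2.2 km): east 2.2 sin 17° = 0.64, north 2.2 cos 17° = 2.10
Leg 2 (134°, 4.3 km): east 4.3 sin 134° = 3.09, north 4.3 cos 134° = -2.99
Leg 3 (323°, 5.9 km): east 5.9 sin 323° = -3.55, north 5.9 cos 323° = 4.71
Net displacement: 0.19 east, 3.83 north. Direction back to start is (-0.19, -3.83): bearing = atan2(-0.19, -3.83) mod 360° = 182.78° ≈ 183°.

183°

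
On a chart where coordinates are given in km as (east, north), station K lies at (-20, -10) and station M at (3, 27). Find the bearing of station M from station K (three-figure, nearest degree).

032°

Δeast = 3 − -20 = 23.00; Δnorth = 27 − -10 = 37.00.
Bearing = atan2(Δeast, Δnorth) mod 360° = 31.87° ≈ 032°.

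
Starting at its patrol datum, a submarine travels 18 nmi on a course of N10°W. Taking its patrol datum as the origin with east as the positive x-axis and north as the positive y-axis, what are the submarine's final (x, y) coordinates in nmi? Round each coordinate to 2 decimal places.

Leg 1 (N10°W, 18 nmi): east 18 sin 350° = -3.13, north 18 cos 350° = 17.73
Summing: -3.13 nmi east, 17.73 nmi north → (-3.13, 17.73).

(-3.13, 17.73)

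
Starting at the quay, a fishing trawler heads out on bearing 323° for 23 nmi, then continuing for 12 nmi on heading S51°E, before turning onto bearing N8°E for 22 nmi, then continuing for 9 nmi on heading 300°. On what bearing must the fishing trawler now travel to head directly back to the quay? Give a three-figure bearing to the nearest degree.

Leg 1 (323°, 23 nmi): east 23 sin 323° = -13.84, north 23 cos 323° = 18.37
Leg 2 (S51°E, 12 nmi): east 12 sin 129° = 9.33, north 12 cos 129° = -7.55
Leg 3 (N8°E, 22 nmi): east 22 sin 8° = 3.06, north 22 cos 8° = 21.79
Leg 4 (300°, 9 nmi): east 9 sin 300° = -7.79, north 9 cos 300° = 4.50
Net displacement: -9.25 east, 37.10 north. Direction back to start is (9.25, -37.10): bearing = atan2(9.25, -37.10) mod 360° = 166.00° ≈ 166°.

166°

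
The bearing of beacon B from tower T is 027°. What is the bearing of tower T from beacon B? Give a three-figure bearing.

207°

Back-bearing = 027° + 180° = 207°.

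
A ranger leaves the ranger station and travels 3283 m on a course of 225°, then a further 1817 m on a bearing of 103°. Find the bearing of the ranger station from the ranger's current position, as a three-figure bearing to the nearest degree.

011°

Leg 1 (225°, 3283 m): east 3283 sin 225° = -2321.43, north 3283 cos 225° = -2321.43
Leg 2 (103°, 1817 m): east 1817 sin 103° = 1770.43, north 1817 cos 103° = -408.74
Net displacement: -551.00 east, -2730.17 north. Direction back to start is (551.00, 2730.17): bearing = atan2(551.00, 2730.17) mod 360° = 11.41° ≈ 011°.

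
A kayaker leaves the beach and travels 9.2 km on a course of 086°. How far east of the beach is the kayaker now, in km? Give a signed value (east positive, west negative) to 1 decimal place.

Leg 1 (086°, 9.2 km): east 9.2 sin 86° = 9.18, north 9.2 cos 86° = 0.64
Net east component: 9.18 km.

9.2 km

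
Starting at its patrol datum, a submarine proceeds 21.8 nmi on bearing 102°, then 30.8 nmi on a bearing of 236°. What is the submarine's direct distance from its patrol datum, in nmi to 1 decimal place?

Leg 1 (102°, 21.8 nmi): east 21.8 sin 102° = 21.32, north 21.8 cos 102° = -4.53
Leg 2 (236°, 30.8 nmi): east 30.8 sin 236° = -25.53, north 30.8 cos 236° = -17.22
Net: -4.21 east, -21.76 north. Distance = √((-4.21)² + (-21.76)²) = 22.159 nmi.

22.2 nmi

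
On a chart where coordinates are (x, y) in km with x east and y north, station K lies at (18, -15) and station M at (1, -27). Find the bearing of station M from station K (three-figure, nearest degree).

235°

Δeast = 1 − 18 = -17.00; Δnorth = -27 − -15 = -12.00.
Bearing = atan2(Δeast, Δnorth) mod 360° = 234.78° ≈ 235°.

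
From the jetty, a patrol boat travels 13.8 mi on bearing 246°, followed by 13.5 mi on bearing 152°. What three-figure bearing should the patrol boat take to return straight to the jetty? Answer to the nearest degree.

Leg 1 (246°, 13.8 mi): east 13.8 sin 246° = -12.61, north 13.8 cos 246° = -5.61
Leg 2 (152°, 13.5 mi): east 13.5 sin 152° = 6.34, north 13.5 cos 152° = -11.92
Net displacement: -6.27 east, -17.53 north. Direction back to start is (6.27, 17.53): bearing = atan2(6.27, 17.53) mod 360° = 19.68° ≈ 020°.

020°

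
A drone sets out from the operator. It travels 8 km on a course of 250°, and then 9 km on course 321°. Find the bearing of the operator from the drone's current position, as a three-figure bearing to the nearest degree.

108°

Leg 1 (250°, 8 km): east 8 sin 250° = -7.52, north 8 cos 250° = -2.74
Leg 2 (321°, 9 km): east 9 sin 321° = -5.66, north 9 cos 321° = 6.99
Net displacement: -13.18 east, 4.26 north. Direction back to start is (13.18, -4.26): bearing = atan2(13.18, -4.26) mod 360° = 107.90° ≈ 108°.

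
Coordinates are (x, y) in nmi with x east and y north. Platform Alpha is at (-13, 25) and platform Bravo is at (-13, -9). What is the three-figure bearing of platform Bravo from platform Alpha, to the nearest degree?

180°

Δeast = -13 − -13 = 0.00; Δnorth = -9 − 25 = -34.00.
Bearing = atan2(Δeast, Δnorth) mod 360° = 180.00° ≈ 180°.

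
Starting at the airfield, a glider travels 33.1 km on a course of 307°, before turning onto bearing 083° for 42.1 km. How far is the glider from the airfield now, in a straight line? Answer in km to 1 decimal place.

Leg 1 (307°, 33.1 km): east 33.1 sin 307° = -26.43, north 33.1 cos 307° = 19.92
Leg 2 (083°, 42.1 km): east 42.1 sin 83° = 41.79, north 42.1 cos 83° = 5.13
Net: 15.35 east, 25.05 north. Distance = √((15.35)² + (25.05)²) = 29.380 km.

29.4 km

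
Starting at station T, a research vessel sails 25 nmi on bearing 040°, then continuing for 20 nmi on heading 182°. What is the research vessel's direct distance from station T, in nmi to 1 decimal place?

Leg 1 (040°, 25 nmi): east 25 sin 40° = 16.07, north 25 cos 40° = 19.15
Leg 2 (182°, 20 nmi): east 20 sin 182° = -0.70, north 20 cos 182° = -19.99
Net: 15.37 east, -0.84 north. Distance = √((15.37)² + (-0.84)²) = 15.394 nmi.

15.4 nmi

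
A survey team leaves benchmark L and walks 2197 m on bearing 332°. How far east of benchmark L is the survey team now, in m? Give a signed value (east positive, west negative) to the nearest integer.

-1031 m

Leg 1 (332°, 2197 m): east 2197 sin 332° = -1031.43, north 2197 cos 332° = 1939.84
Net east component: -1031.43 m.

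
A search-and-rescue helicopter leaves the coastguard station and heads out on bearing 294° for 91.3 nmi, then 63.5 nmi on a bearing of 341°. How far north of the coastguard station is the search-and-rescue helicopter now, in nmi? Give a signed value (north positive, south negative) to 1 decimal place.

Leg 1 (294°, 91.3 nmi): east 91.3 sin 294° = -83.41, north 91.3 cos 294° = 37.14
Leg 2 (341°, 63.5 nmi): east 63.5 sin 341° = -20.67, north 63.5 cos 341° = 60.04
Net north component: 97.18 nmi.

97.2 nmi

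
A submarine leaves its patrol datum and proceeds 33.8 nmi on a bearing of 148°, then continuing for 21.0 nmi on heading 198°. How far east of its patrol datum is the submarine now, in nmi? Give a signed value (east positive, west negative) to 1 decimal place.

Leg 1 (148°, 33.8 nmi): east 33.8 sin 148° = 17.91, north 33.8 cos 148° = -28.66
Leg 2 (198°, 21.0 nmi): east 21.0 sin 198° = -6.49, north 21.0 cos 198° = -19.97
Net east component: 11.42 nmi.

11.4 nmi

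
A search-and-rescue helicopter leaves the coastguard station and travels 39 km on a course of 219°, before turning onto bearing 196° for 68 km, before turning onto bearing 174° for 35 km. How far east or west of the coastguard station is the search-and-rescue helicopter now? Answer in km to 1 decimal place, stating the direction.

Leg 1 (219°, 39 km): east 39 sin 219° = -24.54, north 39 cos 219° = -30.31
Leg 2 (196°, 68 km): east 68 sin 196° = -18.74, north 68 cos 196° = -65.37
Leg 3 (174°, 35 km): east 35 sin 174° = 3.66, north 35 cos 174° = -34.81
Net east component: -39.63 km.

39.6 km west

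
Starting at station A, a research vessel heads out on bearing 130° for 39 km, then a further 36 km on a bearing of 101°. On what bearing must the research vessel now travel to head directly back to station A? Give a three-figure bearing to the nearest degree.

296°

Leg 1 (130°, 39 km): east 39 sin 130° = 29.88, north 39 cos 130° = -25.07
Leg 2 (101°, 36 km): east 36 sin 101° = 35.34, north 36 cos 101° = -6.87
Net displacement: 65.21 east, -31.94 north. Direction back to start is (-65.21, 31.94): bearing = atan2(-65.21, 31.94) mod 360° = 296.09° ≈ 296°.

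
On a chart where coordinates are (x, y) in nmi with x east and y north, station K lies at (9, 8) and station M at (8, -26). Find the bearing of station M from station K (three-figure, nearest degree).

182°

Δeast = 8 − 9 = -1.00; Δnorth = -26 − 8 = -34.00.
Bearing = atan2(Δeast, Δnorth) mod 360° = 181.68° ≈ 182°.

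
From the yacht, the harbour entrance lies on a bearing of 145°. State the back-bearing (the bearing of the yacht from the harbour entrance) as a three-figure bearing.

Back-bearing = 145° + 180° = 325°.

325°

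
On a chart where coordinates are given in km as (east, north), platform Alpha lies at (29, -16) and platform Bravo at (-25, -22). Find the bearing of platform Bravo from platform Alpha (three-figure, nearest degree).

264°

Δeast = -25 − 29 = -54.00; Δnorth = -22 − -16 = -6.00.
Bearing = atan2(Δeast, Δnorth) mod 360° = 263.66° ≈ 264°.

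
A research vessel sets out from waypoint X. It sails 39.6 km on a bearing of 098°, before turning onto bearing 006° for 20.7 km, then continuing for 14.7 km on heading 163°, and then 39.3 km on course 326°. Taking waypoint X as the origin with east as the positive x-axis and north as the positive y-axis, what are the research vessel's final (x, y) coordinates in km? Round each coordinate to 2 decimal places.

Leg 1 (098°, 39.6 km): east 39.6 sin 98° = 39.21, north 39.6 cos 98° = -5.51
Leg 2 (006°, 20.7 km): east 20.7 sin 6° = 2.16, north 20.7 cos 6° = 20.59
Leg 3 (163°, 14.7 km): east 14.7 sin 163° = 4.30, north 14.7 cos 163° = -14.06
Leg 4 (326°, 39.3 km): east 39.3 sin 326° = -21.98, north 39.3 cos 326° = 32.58
Summing: 23.70 km east, 33.60 km north → (23.70, 33.60).

(23.70, 33.60)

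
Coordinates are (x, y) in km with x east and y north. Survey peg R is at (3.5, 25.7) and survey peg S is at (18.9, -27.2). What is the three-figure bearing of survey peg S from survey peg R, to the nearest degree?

Δeast = 18.9 − 3.5 = 15.40; Δnorth = -27.2 − 25.7 = -52.90.
Bearing = atan2(Δeast, Δnorth) mod 360° = 163.77° ≈ 164°.

164°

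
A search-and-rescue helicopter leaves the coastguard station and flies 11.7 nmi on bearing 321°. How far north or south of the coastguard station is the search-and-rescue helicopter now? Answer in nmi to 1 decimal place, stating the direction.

9.1 nmi north

Leg 1 (321°, 11.7 nmi): east 11.7 sin 321° = -7.36, north 11.7 cos 321° = 9.09
Net north component: 9.09 nmi.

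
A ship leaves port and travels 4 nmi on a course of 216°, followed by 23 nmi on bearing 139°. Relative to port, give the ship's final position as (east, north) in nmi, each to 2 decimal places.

(12.74, -20.59)

Leg 1 (216°, 4 nmi): east 4 sin 216° = -2.35, north 4 cos 216° = -3.24
Leg 2 (139°, 23 nmi): east 23 sin 139° = 15.09, north 23 cos 139° = -17.36
Summing: 12.74 nmi east, -20.59 nmi north → (12.74, -20.59).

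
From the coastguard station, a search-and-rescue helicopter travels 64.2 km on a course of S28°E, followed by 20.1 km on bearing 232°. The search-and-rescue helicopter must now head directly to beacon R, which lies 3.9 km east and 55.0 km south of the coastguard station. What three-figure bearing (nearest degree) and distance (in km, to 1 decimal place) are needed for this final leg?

324°, 17.5 km

Leg 1 (S28°E, 64.2 km): east 64.2 sin 152° = 30.14, north 64.2 cos 152° = -56.69
Leg 2 (232°, 20.1 km): east 20.1 sin 232° = -15.84, north 20.1 cos 232° = -12.37
Current position: (14.30, -69.06). Target: (3.9, -55.0). Remaining: Δeast = -10.40, Δnorth = 14.06.
Bearing = atan2(-10.40, 14.06) mod 360° = 323.51°; distance = √((-10.40)² + (14.06)²) = 17.489 km.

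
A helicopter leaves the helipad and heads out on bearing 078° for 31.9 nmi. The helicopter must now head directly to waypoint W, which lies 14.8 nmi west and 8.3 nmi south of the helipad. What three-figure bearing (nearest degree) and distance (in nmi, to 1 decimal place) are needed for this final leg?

252°, 48.4 nmi

Leg 1 (078°, 31.9 nmi): east 31.9 sin 78° = 31.20, north 31.9 cos 78° = 6.63
Current position: (31.20, 6.63). Target: (-14.8, -8.3). Remaining: Δeast = -46.00, Δnorth = -14.93.
Bearing = atan2(-46.00, -14.93) mod 360° = 252.02°; distance = √((-46.00)² + (-14.93)²) = 48.366 nmi.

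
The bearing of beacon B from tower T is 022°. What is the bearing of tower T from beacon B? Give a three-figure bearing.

Back-bearing = 022° + 180° = 202°.

202°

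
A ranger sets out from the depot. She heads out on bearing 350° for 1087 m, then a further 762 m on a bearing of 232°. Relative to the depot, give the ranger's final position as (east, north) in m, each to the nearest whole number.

Leg 1 (350°, 1087 m): east 1087 sin 350° = -188.76, north 1087 cos 350° = 1070.49
Leg 2 (232°, 762 m): east 762 sin 232° = -600.46, north 762 cos 232° = -469.13
Summing: -789.22 m east, 601.35 m north → (-789, 601).

(-789, 601)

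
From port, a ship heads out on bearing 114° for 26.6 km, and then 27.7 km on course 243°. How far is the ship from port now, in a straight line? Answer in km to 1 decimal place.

Leg 1 (114°, 26.6 km): east 26.6 sin 114° = 24.30, north 26.6 cos 114° = -10.82
Leg 2 (243°, 27.7 km): east 27.7 sin 243° = -24.68, north 27.7 cos 243° = -12.58
Net: -0.38 east, -23.39 north. Distance = √((-0.38)² + (-23.39)²) = 23.398 km.

23.4 km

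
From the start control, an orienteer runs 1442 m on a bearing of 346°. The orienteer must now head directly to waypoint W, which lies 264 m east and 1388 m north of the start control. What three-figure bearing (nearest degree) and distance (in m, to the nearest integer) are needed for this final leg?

Leg 1 (346°, 1442 m): east 1442 sin 346° = -348.85, north 1442 cos 346° = 1399.17
Current position: (-348.85, 1399.17). Target: (264, 1388). Remaining: Δeast = 612.85, Δnorth = -11.17.
Bearing = atan2(612.85, -11.17) mod 360° = 91.04°; distance = √((612.85)² + (-11.17)²) = 612.953 m.

091°, 613 m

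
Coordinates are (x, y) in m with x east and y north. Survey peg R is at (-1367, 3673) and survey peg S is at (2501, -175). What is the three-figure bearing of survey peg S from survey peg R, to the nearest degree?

Δeast = 2501 − -1367 = 3868.00; Δnorth = -175 − 3673 = -3848.00.
Bearing = atan2(Δeast, Δnorth) mod 360° = 134.85° ≈ 135°.

135°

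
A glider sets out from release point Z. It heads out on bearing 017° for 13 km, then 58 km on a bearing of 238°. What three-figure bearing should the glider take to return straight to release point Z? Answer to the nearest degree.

068°

Leg 1 (017°, 13 km): east 13 sin 17° = 3.80, north 13 cos 17° = 12.43
Leg 2 (238°, 58 km): east 58 sin 238° = -49.19, north 58 cos 238° = -30.74
Net displacement: -45.39 east, -18.30 north. Direction back to start is (45.39, 18.30): bearing = atan2(45.39, 18.30) mod 360° = 68.04° ≈ 068°.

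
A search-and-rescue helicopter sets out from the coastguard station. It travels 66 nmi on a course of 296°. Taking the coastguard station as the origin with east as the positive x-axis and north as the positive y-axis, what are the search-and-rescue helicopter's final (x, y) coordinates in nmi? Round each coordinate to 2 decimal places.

(-59.32, 28.93)

Leg 1 (296°, 66 nmi): east 66 sin 296° = -59.32, north 66 cos 296° = 28.93
Summing: -59.32 nmi east, 28.93 nmi north → (-59.32, 28.93).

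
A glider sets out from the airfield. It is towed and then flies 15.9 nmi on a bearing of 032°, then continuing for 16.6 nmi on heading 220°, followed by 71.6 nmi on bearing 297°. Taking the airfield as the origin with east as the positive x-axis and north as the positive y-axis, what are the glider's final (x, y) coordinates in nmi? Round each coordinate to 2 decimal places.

Leg 1 (032°, 15.9 nmi): east 15.9 sin 32° = 8.43, north 15.9 cos 32° = 13.48
Leg 2 (220°, 16.6 nmi): east 16.6 sin 220° = -10.67, north 16.6 cos 220° = -12.72
Leg 3 (297°, 71.6 nmi): east 71.6 sin 297° = -63.80, north 71.6 cos 297° = 32.51
Summing: -66.04 nmi east, 33.27 nmi north → (-66.04, 33.27).

(-66.04, 33.27)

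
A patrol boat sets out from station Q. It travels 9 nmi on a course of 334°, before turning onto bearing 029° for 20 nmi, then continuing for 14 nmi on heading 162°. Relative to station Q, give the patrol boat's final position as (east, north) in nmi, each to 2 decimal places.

Leg 1 (334°, 9 nmi): east 9 sin 334° = -3.95, north 9 cos 334° = 8.09
Leg 2 (029°, 20 nmi): east 20 sin 29° = 9.70, north 20 cos 29° = 17.49
Leg 3 (162°, 14 nmi): east 14 sin 162° = 4.33, north 14 cos 162° = -13.31
Summing: 10.08 nmi east, 12.27 nmi north → (10.08, 12.27).

(10.08, 12.27)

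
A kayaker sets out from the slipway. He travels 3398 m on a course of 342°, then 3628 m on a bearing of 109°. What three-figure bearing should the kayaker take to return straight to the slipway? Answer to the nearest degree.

229°

Leg 1 (342°, 3398 m): east 3398 sin 342° = -1050.04, north 3398 cos 342° = 3231.69
Leg 2 (109°, 3628 m): east 3628 sin 109° = 3430.34, north 3628 cos 109° = -1181.16
Net displacement: 2380.30 east, 2050.53 north. Direction back to start is (-2380.30, -2050.53): bearing = atan2(-2380.30, -2050.53) mod 360° = 229.26° ≈ 229°.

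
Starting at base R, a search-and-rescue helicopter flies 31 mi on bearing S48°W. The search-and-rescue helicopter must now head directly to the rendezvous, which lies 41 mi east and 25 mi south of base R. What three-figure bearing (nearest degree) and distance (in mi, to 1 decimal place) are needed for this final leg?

094°, 64.2 mi

Leg 1 (S48°W, 31 mi): east 31 sin 228° = -23.04, north 31 cos 228° = -20.74
Current position: (-23.04, -20.74). Target: (41, -25). Remaining: Δeast = 64.04, Δnorth = -4.26.
Bearing = atan2(64.04, -4.26) mod 360° = 93.80°; distance = √((64.04)² + (-4.26)²) = 64.179 mi.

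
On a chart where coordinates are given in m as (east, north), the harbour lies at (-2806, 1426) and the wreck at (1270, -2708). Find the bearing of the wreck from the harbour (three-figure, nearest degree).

135°

Δeast = 1270 − -2806 = 4076.00; Δnorth = -2708 − 1426 = -4134.00.
Bearing = atan2(Δeast, Δnorth) mod 360° = 135.40° ≈ 135°.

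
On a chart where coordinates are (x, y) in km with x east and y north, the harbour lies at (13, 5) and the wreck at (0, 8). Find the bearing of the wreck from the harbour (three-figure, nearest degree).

283°

Δeast = 0 − 13 = -13.00; Δnorth = 8 − 5 = 3.00.
Bearing = atan2(Δeast, Δnorth) mod 360° = 282.99° ≈ 283°.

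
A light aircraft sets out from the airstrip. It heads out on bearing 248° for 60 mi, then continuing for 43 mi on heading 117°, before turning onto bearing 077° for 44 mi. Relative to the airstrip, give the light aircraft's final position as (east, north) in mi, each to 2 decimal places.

(25.55, -32.10)

Leg 1 (248°, 60 mi): east 60 sin 248° = -55.63, north 60 cos 248° = -22.48
Leg 2 (117°, 43 mi): east 43 sin 117° = 38.31, north 43 cos 117° = -19.52
Leg 3 (077°, 44 mi): east 44 sin 77° = 42.87, north 44 cos 77° = 9.90
Summing: 25.55 mi east, -32.10 mi north → (25.55, -32.10).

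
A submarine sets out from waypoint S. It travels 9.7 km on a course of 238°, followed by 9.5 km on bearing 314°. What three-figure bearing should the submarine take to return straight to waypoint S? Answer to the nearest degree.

096°

Leg 1 (238°, 9.7 km): east 9.7 sin 238° = -8.23, north 9.7 cos 238° = -5.14
Leg 2 (314°, 9.5 km): east 9.5 sin 314° = -6.83, north 9.5 cos 314° = 6.60
Net displacement: -15.06 east, 1.46 north. Direction back to start is (15.06, -1.46): bearing = atan2(15.06, -1.46) mod 360° = 95.53° ≈ 096°.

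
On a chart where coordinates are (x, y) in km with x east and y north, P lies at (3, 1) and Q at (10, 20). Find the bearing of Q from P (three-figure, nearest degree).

Δeast = 10 − 3 = 7.00; Δnorth = 20 − 1 = 19.00.
Bearing = atan2(Δeast, Δnorth) mod 360° = 20.22° ≈ 020°.

020°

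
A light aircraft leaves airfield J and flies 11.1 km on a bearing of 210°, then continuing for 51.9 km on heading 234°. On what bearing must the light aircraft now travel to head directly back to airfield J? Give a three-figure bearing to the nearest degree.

Leg 1 (210°, 11.1 km): east 11.1 sin 210° = -5.55, north 11.1 cos 210° = -9.61
Leg 2 (234°, 51.9 km): east 51.9 sin 234° = -41.99, north 51.9 cos 234° = -30.51
Net displacement: -47.54 east, -40.12 north. Direction back to start is (47.54, 40.12): bearing = atan2(47.54, 40.12) mod 360° = 49.84° ≈ 050°.

050°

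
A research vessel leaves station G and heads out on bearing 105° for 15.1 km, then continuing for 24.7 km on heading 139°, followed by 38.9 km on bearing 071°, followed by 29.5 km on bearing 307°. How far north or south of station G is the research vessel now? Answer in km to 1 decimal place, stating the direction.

7.9 km north

Leg 1 (105°, 15.1 km): east 15.1 sin 105° = 14.59, north 15.1 cos 105° = -3.91
Leg 2 (139°, 24.7 km): east 24.7 sin 139° = 16.20, north 24.7 cos 139° = -18.64
Leg 3 (071°, 38.9 km): east 38.9 sin 71° = 36.78, north 38.9 cos 71° = 12.66
Leg 4 (307°, 29.5 km): east 29.5 sin 307° = -23.56, north 29.5 cos 307° = 17.75
Net north component: 7.87 km.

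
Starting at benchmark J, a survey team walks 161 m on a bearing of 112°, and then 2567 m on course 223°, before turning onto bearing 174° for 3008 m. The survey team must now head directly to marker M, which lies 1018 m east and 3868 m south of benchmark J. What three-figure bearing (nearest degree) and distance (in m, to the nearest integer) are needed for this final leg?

065°, 2538 m

Leg 1 (112°, 161 m): east 161 sin 112° = 149.28, north 161 cos 112° = -60.31
Leg 2 (223°, 2567 m): east 2567 sin 223° = -1750.69, north 2567 cos 223° = -1877.38
Leg 3 (174°, 3008 m): east 3008 sin 174° = 314.42, north 3008 cos 174° = -2991.52
Current position: (-1286.99, -4929.22). Target: (1018, -3868). Remaining: Δeast = 2304.99, Δnorth = 1061.22.
Bearing = atan2(2304.99, 1061.22) mod 360° = 65.28°; distance = √((2304.99)² + (1061.22)²) = 2537.552 m.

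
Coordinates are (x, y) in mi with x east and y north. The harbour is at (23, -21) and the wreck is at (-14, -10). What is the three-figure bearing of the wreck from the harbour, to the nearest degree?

287°

Δeast = -14 − 23 = -37.00; Δnorth = -10 − -21 = 11.00.
Bearing = atan2(Δeast, Δnorth) mod 360° = 286.56° ≈ 287°.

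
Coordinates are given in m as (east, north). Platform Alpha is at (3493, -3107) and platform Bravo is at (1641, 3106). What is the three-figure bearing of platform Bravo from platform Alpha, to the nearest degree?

343°

Δeast = 1641 − 3493 = -1852.00; Δnorth = 3106 − -3107 = 6213.00.
Bearing = atan2(Δeast, Δnorth) mod 360° = 343.40° ≈ 343°.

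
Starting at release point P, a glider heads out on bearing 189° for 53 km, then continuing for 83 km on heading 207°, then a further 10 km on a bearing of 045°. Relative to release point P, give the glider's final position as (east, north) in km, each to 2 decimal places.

(-38.90, -119.23)

Leg 1 (189°, 53 km): east 53 sin 189° = -8.29, north 53 cos 189° = -52.35
Leg 2 (207°, 83 km): east 83 sin 207° = -37.68, north 83 cos 207° = -73.95
Leg 3 (045°, 10 km): east 10 sin 45° = 7.07, north 10 cos 45° = 7.07
Summing: -38.90 km east, -119.23 km north → (-38.90, -119.23).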